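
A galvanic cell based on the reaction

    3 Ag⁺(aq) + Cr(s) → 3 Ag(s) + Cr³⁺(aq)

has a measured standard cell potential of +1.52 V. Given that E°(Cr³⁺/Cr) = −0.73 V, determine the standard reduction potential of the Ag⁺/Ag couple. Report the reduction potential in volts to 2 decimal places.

+0.79 V

In the reaction as written the Ag⁺/Ag couple is reduced (cathode) and Cr³⁺/Cr is oxidized (anode), so E°cell = E°(Ag⁺/Ag) − E°(Cr³⁺/Cr).
E°(Ag⁺/Ag) = E°cell + E°(anode) = +1.52 + (−0.73) = +0.79 V.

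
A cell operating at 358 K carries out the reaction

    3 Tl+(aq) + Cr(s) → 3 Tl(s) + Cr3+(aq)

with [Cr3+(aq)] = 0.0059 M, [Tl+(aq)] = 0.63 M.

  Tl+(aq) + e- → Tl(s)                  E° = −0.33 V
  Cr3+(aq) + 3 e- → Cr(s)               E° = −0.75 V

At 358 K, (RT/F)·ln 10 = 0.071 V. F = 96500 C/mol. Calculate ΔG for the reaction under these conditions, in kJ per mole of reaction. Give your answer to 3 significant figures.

E°cell = −0.33 − (−0.75) = +0.42 V; the balanced reaction transfers n = 3 electrons.
Here Q = [Cr3+(aq)] / [Tl+(aq)]^3 = 0.0236 (log Q = −1.627), giving E = +0.42 − (0.071/3)·(−1.627) = +0.4585 V.
Then ΔG = −nFE = −3 × 96500 × +0.4585 J/mol = −133 kJ/mol.

−133 kJ/mol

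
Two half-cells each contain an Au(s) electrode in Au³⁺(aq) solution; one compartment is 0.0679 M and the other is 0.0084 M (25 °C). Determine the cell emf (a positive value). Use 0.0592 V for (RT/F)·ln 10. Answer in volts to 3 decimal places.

0.018 V

For a concentration cell E°cell = 0, since both electrodes use the same couple.
The compartment with the higher Au³⁺(aq) concentration (0.0679 M) acts as the cathode; ions are reduced there and produced at the dilute (0.0084 M) anode.
With n = 3, Ecell = −(0.0592/3)·log([dilute]/[conc]) = −(0.0592/3)·log(0.0084/0.0679) = +0.018 V.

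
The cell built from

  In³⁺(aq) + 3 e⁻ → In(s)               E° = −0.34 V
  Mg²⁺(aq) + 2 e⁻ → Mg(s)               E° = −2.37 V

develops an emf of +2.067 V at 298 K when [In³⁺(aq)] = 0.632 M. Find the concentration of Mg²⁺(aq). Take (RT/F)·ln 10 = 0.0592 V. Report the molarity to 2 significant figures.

With In³⁺/In at the cathode and Mg²⁺/Mg at the anode, E°cell = −0.34 − (−2.37) = +2.03 V (n = 6).
From the Nernst equation, log Q = n(E° − E)/0.0592 = 6·(+2.03 − (+2.067))/0.0592 = −3.750.
For 2 In³⁺(aq) + 3 Mg(s) → 2 In(s) + 3 Mg²⁺(aq), the reaction quotient is Q = [Mg²⁺(aq)]^3 / [In³⁺(aq)]^2.
Substituting the known concentrations and solving, log [Mg²⁺(aq)] = −1.383 and [Mg²⁺(aq)] = 0.041 M.

0.041 M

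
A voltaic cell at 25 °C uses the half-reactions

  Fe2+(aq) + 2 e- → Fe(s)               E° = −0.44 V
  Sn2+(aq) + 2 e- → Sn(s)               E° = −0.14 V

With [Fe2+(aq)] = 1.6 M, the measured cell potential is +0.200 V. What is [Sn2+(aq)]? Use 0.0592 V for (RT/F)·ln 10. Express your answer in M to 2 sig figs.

0.00067 M

The Sn²⁺/Sn couple has the larger reduction potential, so it is the cathode: E°cell = −0.14 − (−0.44) = +0.30 V and n = 2.
Rearranging E = E° − (0.0592/n)·log Q gives log Q = 2(+0.30 − (+0.200))/0.0592 = 3.378.
Balancing electrons gives Sn2+(aq) + Fe(s) → Sn(s) + Fe2+(aq); thus Q = [Fe2+(aq)] / [Sn2+(aq)].
Substituting the known concentrations and solving, log [Sn2+(aq)] = −3.174 and [Sn2+(aq)] = 0.00067 M.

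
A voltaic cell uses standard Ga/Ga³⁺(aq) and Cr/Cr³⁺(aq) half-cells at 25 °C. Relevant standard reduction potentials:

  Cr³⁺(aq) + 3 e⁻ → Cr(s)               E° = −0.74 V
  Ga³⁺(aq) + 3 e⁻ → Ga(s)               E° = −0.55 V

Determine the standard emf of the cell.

+0.19 V

The Ga³⁺/Ga couple has the higher E°, so Ga ion is reduced (cathode) and Cr is oxidized (anode).
E°cell = E°(cathode) − E°(anode) = −0.55 − (−0.74) = +0.19 V.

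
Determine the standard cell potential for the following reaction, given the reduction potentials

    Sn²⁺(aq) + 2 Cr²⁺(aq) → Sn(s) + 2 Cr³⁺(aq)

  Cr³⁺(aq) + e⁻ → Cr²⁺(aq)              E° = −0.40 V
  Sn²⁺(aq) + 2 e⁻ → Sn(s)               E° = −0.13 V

In the reaction as written, Sn²⁺(aq) is reduced (cathode) and Cr³⁺(aq) is produced by oxidation at the anode.
E°cell = E°(cathode) − E°(anode) = −0.13 − (−0.40) = +0.27 V.
The positive value indicates the reaction is spontaneous as written.

+0.27 V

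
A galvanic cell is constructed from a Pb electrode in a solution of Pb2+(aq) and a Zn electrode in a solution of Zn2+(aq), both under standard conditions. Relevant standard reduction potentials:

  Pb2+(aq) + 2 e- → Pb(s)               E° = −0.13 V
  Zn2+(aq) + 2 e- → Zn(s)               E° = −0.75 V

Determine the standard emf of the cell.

The Pb²⁺/Pb couple has the higher E°, so Pb ion is reduced (cathode) and Zn is oxidized (anode).
E°cell = E°(cathode) − E°(anode) = −0.13 − (−0.75) = +0.62 V.

+0.62 V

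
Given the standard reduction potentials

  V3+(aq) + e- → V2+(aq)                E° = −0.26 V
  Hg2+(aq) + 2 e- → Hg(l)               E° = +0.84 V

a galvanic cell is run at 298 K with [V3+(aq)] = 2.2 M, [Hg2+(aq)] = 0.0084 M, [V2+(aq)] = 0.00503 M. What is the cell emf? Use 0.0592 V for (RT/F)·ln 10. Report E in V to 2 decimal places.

Hg²⁺/Hg is reduced (cathode, E° = +0.84 V) and V³⁺/V²⁺ is oxidized (anode).
E°cell = E°cat − E°an = +0.84 − (−0.26) = +1.10 V; n = 2.
Balancing gives Hg2+(aq) + 2 V2+(aq) → Hg(l) + 2 V3+(aq); hence Q = [V3+(aq)]^2 / ([Hg2+(aq)]·[V2+(aq)]^2) = 2.28×10^7 (log Q = 7.357).
By the Nernst equation, E = +1.10 − (0.0592/2)·(7.357) = +0.88 V.

+0.88 V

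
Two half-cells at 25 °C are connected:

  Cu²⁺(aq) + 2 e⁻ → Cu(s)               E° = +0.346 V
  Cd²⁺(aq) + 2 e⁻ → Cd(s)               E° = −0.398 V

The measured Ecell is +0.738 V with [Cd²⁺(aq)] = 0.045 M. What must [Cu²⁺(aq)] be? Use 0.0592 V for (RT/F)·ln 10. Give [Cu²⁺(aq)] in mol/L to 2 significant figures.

The Cu²⁺/Cu couple has the larger reduction potential, so it is the cathode: E°cell = +0.346 − (−0.398) = +0.744 V and n = 2.
Rearranging E = E° − (0.0592/n)·log Q gives log Q = 2(+0.744 − (+0.738))/0.0592 = 0.203.
For Cu²⁺(aq) + Cd(s) → Cu(s) + Cd²⁺(aq), the reaction quotient is Q = [Cd²⁺(aq)] / [Cu²⁺(aq)].
Solving for the unknown gives log [Cu²⁺(aq)] = −1.550, so [Cu²⁺(aq)] ≈ 0.028 M.

0.028 M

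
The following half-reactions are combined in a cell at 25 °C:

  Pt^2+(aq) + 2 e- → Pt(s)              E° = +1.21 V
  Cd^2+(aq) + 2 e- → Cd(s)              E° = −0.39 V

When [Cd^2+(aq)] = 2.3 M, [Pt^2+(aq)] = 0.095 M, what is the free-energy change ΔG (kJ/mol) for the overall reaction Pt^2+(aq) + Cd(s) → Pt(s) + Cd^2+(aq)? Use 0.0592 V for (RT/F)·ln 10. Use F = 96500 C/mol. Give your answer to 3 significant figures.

−301 kJ/mol

The standard cell potential is +1.21 − (−0.39) = +1.60 V, with n = 2 electrons in the balanced equation.
The reaction quotient is [Cd^2+(aq)] / [Pt^2+(aq)] = 24.2; by Nernst, E = +1.60 − (0.0592/2)(1.384) = +1.5590 V.
Then ΔG = −nFE = −2 × 96500 × +1.5590 J/mol = −301 kJ/mol.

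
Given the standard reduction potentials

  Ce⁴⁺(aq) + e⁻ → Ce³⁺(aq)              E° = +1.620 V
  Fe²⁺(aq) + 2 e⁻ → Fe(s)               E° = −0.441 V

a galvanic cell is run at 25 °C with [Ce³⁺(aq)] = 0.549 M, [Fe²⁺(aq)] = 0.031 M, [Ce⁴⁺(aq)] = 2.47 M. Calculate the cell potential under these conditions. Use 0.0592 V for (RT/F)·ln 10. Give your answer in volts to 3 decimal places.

Ce⁴⁺/Ce³⁺ is reduced (cathode, E° = +1.620 V) and Fe²⁺/Fe is oxidized (anode).
E°cell = E°cat − E°an = +1.620 − (−0.441) = +2.061 V; n = 2.
For the overall reaction 2 Ce⁴⁺(aq) + Fe(s) → 2 Ce³⁺(aq) + Fe²⁺(aq), Q = ([Ce³⁺(aq)]^2·[Fe²⁺(aq)]) / [Ce⁴⁺(aq)]^2 = 0.00153, giving log Q = −2.815.
Applying E = E° − (RT ln10/nF)·log Q gives +2.061 − (0.0592/2)(−2.815) = +2.144 V.

+2.144 V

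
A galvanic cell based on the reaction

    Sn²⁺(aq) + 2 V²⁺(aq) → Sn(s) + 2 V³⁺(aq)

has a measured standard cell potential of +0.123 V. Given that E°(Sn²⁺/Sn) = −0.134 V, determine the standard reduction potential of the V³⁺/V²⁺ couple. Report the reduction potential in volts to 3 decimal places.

In the reaction as written the Sn²⁺/Sn couple is reduced (cathode) and V³⁺/V²⁺ is oxidized (anode), so E°cell = E°(Sn²⁺/Sn) − E°(V³⁺/V²⁺).
E°(V³⁺/V²⁺) = E°(cathode) − E°cell = −0.134 − (+0.123) = −0.257 V.

−0.257 V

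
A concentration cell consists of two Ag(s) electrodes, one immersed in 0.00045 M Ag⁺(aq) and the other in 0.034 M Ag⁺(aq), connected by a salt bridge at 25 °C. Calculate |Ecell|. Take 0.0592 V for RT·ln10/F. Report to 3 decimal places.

For a concentration cell E°cell = 0, since both electrodes use the same couple.
The compartment with the higher Ag⁺(aq) concentration (0.034 M) acts as the cathode; ions are reduced there and produced at the dilute (0.00045 M) anode.
With n = 1, Ecell = −(0.0592/1)·log([dilute]/[conc]) = −(0.0592/1)·log(0.00045/0.034) = +0.111 V.

0.111 V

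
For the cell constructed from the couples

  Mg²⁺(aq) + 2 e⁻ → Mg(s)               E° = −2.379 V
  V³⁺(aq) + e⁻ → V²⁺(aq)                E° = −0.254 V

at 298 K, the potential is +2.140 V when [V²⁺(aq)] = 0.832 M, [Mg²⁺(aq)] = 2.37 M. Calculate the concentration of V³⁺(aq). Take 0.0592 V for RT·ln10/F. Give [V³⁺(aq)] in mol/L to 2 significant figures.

V³⁺/V²⁺ is the cathode (higher E°); E°cell = −0.254 − (−2.379) = +2.125 V with n = 2.
Since E = E° − (0.0592/n)·log Q, log Q = n(E° − E)/0.0592 = −0.507.
Balancing electrons gives 2 V³⁺(aq) + Mg(s) → 2 V²⁺(aq) + Mg²⁺(aq); thus Q = ([V²⁺(aq)]^2·[Mg²⁺(aq)]) / [V³⁺(aq)]^2.
Solving for the unknown gives log [V³⁺(aq)] = 0.361, so [V³⁺(aq)] ≈ 2.3 M.

2.3 M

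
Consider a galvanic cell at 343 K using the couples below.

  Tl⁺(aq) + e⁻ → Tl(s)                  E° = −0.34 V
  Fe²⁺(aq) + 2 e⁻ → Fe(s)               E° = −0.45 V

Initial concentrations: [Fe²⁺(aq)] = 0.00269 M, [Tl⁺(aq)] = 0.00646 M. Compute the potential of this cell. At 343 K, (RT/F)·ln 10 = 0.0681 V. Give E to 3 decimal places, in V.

+0.048 V

The Tl⁺/Tl couple has the more positive E°, so it is the cathode; Fe²⁺/Fe is the anode.
E°cell = E°cat − E°an = −0.34 − (−0.45) = +0.11 V; n = 2.
For the overall reaction 2 Tl⁺(aq) + Fe(s) → 2 Tl(s) + Fe²⁺(aq), Q = [Fe²⁺(aq)] / [Tl⁺(aq)]^2 = 64.5, giving log Q = 1.809.
By the Nernst equation, E = +0.11 − (0.0681/2)·(1.809) = +0.048 V.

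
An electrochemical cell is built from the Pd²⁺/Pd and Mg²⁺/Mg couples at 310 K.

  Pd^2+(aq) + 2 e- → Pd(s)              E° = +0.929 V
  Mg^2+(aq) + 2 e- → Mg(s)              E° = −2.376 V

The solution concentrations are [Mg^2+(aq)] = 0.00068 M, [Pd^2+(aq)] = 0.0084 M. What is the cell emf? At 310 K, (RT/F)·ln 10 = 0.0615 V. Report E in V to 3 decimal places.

+3.339 V

Since E°(Pd²⁺/Pd) > E°(Mg²⁺/Mg), Pd²⁺/Pd serves as the cathode.
The standard potential is +0.929 − (−2.376) = +3.305 V and the balanced reaction transfers n = 2 electrons.
For the overall reaction Pd^2+(aq) + Mg(s) → Pd(s) + Mg^2+(aq), Q = [Mg^2+(aq)] / [Pd^2+(aq)] = 0.081, giving log Q = −1.092.
E = E° − (0.0615/n)·log Q = +3.305 − (0.0615/2)(−1.092) = +3.339 V.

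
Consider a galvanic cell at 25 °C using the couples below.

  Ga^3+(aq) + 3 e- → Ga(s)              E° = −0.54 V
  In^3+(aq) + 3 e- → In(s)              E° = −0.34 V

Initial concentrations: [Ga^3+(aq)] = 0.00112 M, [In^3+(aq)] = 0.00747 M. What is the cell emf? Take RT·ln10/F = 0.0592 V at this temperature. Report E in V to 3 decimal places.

Since E°(In³⁺/In) > E°(Ga³⁺/Ga), In³⁺/In serves as the cathode.
E°cell = E°cat − E°an = −0.34 − (−0.54) = +0.20 V; n = 3.
Balancing gives In^3+(aq) + Ga(s) → In(s) + Ga^3+(aq); hence Q = [Ga^3+(aq)] / [In^3+(aq)] = 0.15 (log Q = −0.824).
E = E° − (0.0592/n)·log Q = +0.20 − (0.0592/3)(−0.824) = +0.216 V.

+0.216 V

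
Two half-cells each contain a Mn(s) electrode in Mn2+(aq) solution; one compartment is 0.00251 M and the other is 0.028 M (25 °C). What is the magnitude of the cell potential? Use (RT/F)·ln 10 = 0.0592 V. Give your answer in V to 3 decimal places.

For a concentration cell E°cell = 0, since both electrodes use the same couple.
The compartment with the higher Mn2+(aq) concentration (0.028 M) acts as the cathode; ions are reduced there and produced at the dilute (0.00251 M) anode.
With n = 2, Ecell = −(0.0592/2)·log([dilute]/[conc]) = −(0.0592/2)·log(0.00251/0.028) = +0.031 V.

0.031 V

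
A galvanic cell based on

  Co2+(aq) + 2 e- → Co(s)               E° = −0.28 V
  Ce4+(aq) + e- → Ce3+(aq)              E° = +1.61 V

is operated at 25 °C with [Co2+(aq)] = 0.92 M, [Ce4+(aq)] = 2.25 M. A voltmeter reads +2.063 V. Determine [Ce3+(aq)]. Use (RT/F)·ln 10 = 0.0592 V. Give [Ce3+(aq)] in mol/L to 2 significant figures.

With Ce⁴⁺/Ce³⁺ at the cathode and Co²⁺/Co at the anode, E°cell = +1.61 − (−0.28) = +1.89 V (n = 2).
Rearranging E = E° − (0.0592/n)·log Q gives log Q = 2(+1.89 − (+2.063))/0.0592 = −5.845.
For 2 Ce4+(aq) + Co(s) → 2 Ce3+(aq) + Co2+(aq), the reaction quotient is Q = ([Ce3+(aq)]^2·[Co2+(aq)]) / [Ce4+(aq)]^2.
Isolating [Ce3+(aq)] in Q = 10^{−5.845} yields log [Ce3+(aq)] = −2.552, i.e. 0.0028 M.

0.0028 M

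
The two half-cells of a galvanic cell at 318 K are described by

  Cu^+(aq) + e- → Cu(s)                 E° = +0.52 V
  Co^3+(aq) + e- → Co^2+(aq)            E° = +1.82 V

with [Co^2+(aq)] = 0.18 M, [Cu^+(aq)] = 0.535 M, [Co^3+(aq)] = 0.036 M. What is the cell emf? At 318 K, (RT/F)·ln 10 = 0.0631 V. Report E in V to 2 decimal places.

The Co³⁺/Co²⁺ couple has the more positive E°, so it is the cathode; Cu⁺/Cu is the anode.
E°cell = +1.82 − (+0.52) = +1.30 V, with n = 1 electron transferred.
For the overall reaction Co^3+(aq) + Cu(s) → Co^2+(aq) + Cu^+(aq), Q = ([Co^2+(aq)]·[Cu^+(aq)]) / [Co^3+(aq)] = 2.68, giving log Q = 0.427.
By the Nernst equation, E = +1.30 − (0.0631/1)·(0.427) = +1.27 V.

+1.27 V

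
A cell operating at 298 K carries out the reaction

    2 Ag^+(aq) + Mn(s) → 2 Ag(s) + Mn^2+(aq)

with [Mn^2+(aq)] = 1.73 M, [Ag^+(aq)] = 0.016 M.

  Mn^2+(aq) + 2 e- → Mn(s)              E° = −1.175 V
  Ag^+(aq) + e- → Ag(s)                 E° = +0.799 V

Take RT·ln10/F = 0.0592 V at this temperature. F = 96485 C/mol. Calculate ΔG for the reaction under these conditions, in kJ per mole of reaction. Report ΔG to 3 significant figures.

With Ag⁺/Ag reduced at the cathode, E°cell = +0.799 − (−1.175) = +1.974 V and n = 2.
Here Q = [Mn^2+(aq)] / [Ag^+(aq)]^2 = 6.76×10^3 (log Q = 3.830), giving E = +1.974 − (0.0592/2)·(3.830) = +1.8606 V.
Finally ΔG = −nFE = −(2)(96485 C/mol)(+1.8606 V) = −359 kJ/mol.

−359 kJ/mol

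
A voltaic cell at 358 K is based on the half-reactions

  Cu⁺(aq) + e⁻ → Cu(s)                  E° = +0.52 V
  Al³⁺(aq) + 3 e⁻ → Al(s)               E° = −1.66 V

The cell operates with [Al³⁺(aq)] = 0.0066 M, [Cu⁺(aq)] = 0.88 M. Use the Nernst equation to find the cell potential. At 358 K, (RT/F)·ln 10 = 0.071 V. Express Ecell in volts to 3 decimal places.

+2.228 V

Cu⁺/Cu is reduced (cathode, E° = +0.52 V) and Al³⁺/Al is oxidized (anode).
E°cell = E°cat − E°an = +0.52 − (−1.66) = +2.18 V; n = 3.
Balancing gives 3 Cu⁺(aq) + Al(s) → 3 Cu(s) + Al³⁺(aq); hence Q = [Al³⁺(aq)] / [Cu⁺(aq)]^3 = 0.00968 (log Q = −2.014).
E = E° − (0.071/n)·log Q = +2.18 − (0.071/3)(−2.014) = +2.228 V.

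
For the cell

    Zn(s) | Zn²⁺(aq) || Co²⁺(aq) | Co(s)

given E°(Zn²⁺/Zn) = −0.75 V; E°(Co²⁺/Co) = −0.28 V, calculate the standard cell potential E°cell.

+0.47 V

By convention the left-hand electrode in cell notation is the anode (oxidation) and the right-hand electrode is the cathode (reduction).
E°cell = E°(right) − E°(left) = −0.28 − (−0.75) = +0.47 V.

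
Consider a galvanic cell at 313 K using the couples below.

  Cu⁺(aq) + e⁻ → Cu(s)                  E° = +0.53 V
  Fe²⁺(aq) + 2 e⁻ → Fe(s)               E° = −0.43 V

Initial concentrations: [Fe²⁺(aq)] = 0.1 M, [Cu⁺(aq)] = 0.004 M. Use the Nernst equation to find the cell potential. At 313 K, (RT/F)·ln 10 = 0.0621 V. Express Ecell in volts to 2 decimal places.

+0.84 V

Since E°(Cu⁺/Cu) > E°(Fe²⁺/Fe), Cu⁺/Cu serves as the cathode.
E°cell = +0.53 − (−0.43) = +0.96 V, with n = 2 electrons transferred.
For the overall reaction 2 Cu⁺(aq) + Fe(s) → 2 Cu(s) + Fe²⁺(aq), Q = [Fe²⁺(aq)] / [Cu⁺(aq)]^2 = 6.25×10^3, giving log Q = 3.796.
Applying E = E° − (RT ln10/nF)·log Q gives +0.96 − (0.0621/2)(3.796) = +0.84 V.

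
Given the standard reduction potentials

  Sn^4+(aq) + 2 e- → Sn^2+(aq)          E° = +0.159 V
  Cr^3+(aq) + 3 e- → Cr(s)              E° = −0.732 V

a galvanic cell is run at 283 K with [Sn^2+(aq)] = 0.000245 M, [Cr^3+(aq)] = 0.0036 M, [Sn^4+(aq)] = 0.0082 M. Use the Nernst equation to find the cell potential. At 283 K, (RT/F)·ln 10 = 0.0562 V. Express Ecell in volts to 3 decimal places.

Sn⁴⁺/Sn²⁺ is reduced (cathode, E° = +0.159 V) and Cr³⁺/Cr is oxidized (anode).
The standard potential is +0.159 − (−0.732) = +0.891 V and the balanced reaction transfers n = 6 electrons.
Balancing gives 3 Sn^4+(aq) + 2 Cr(s) → 3 Sn^2+(aq) + 2 Cr^3+(aq); hence Q = ([Sn^2+(aq)]^3·[Cr^3+(aq)]^2) / [Sn^4+(aq)]^3 = 3.46×10^−10 (log Q = −9.461).
Applying E = E° − (RT ln10/nF)·log Q gives +0.891 − (0.0562/6)(−9.461) = +0.980 V.

+0.980 V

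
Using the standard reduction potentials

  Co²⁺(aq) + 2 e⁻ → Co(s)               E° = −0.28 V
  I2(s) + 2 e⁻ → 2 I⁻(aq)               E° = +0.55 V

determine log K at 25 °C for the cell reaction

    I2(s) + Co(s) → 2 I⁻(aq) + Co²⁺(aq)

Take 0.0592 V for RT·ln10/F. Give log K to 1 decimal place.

The I₂/I⁻ couple is reduced (cathode); E°cell = +0.55 − (−0.28) = +0.83 V with n = 2.
At equilibrium E = 0, so log K = nE°cell / 0.0592 = (2)(+0.83) / 0.0592 = 28.0.

log K = 28.0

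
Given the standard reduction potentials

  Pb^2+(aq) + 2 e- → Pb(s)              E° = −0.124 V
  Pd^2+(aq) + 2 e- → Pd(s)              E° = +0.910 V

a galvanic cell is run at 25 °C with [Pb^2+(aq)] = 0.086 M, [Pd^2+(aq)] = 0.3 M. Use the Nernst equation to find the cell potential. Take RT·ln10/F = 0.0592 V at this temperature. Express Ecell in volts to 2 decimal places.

+1.05 V

The Pd²⁺/Pd couple has the more positive E°, so it is the cathode; Pb²⁺/Pb is the anode.
E°cell = E°cat − E°an = +0.910 − (−0.124) = +1.034 V; n = 2.
Balancing gives Pd^2+(aq) + Pb(s) → Pd(s) + Pb^2+(aq); hence Q = [Pb^2+(aq)] / [Pd^2+(aq)] = 0.287 (log Q = −0.543).
By the Nernst equation, E = +1.034 − (0.0592/2)·(−0.543) = +1.05 V.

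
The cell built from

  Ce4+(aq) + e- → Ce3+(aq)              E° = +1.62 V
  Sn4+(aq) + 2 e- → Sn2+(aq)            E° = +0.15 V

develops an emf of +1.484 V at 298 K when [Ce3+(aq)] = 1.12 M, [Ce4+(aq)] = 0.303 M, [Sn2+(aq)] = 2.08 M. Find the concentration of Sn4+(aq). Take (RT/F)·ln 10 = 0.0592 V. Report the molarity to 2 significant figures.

With Ce⁴⁺/Ce³⁺ at the cathode and Sn⁴⁺/Sn²⁺ at the anode, E°cell = +1.62 − (+0.15) = +1.47 V (n = 2).
Rearranging E = E° − (0.0592/n)·log Q gives log Q = 2(+1.47 − (+1.484))/0.0592 = −0.473.
Balancing electrons gives 2 Ce4+(aq) + Sn2+(aq) → 2 Ce3+(aq) + Sn4+(aq); thus Q = ([Ce3+(aq)]^2·[Sn4+(aq)]) / ([Ce4+(aq)]^2·[Sn2+(aq)]).
Solving for the unknown gives log [Sn4+(aq)] = −1.290, so [Sn4+(aq)] ≈ 0.051 M.

0.051 M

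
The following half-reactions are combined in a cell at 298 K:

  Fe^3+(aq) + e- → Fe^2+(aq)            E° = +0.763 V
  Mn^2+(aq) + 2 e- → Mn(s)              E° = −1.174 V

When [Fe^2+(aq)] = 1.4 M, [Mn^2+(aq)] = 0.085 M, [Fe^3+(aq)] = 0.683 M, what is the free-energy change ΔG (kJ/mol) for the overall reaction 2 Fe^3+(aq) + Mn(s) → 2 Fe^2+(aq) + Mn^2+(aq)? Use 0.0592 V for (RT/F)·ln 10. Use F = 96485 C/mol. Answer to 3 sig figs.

E°cell = +0.763 − (−1.174) = +1.937 V; the balanced reaction transfers n = 2 electrons.
The reaction quotient is ([Fe^2+(aq)]^2·[Mn^2+(aq)]) / [Fe^3+(aq)]^2 = 0.357; by Nernst, E = +1.937 − (0.0592/2)(−0.447) = +1.9502 V.
Finally ΔG = −nFE = −(2)(96485 C/mol)(+1.9502 V) = −376 kJ/mol.

−376 kJ/mol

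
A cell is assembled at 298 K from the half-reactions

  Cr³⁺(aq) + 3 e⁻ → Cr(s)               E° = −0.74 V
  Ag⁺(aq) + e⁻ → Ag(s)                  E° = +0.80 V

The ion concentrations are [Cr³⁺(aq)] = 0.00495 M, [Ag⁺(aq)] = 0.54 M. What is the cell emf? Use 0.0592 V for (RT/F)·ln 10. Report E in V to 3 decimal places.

The Ag⁺/Ag couple has the more positive E°, so it is the cathode; Cr³⁺/Cr is the anode.
E°cell = E°cat − E°an = +0.80 − (−0.74) = +1.54 V; n = 3.
For the overall reaction 3 Ag⁺(aq) + Cr(s) → 3 Ag(s) + Cr³⁺(aq), Q = [Cr³⁺(aq)] / [Ag⁺(aq)]^3 = 0.0314, giving log Q = −1.503.
By the Nernst equation, E = +1.54 − (0.0592/3)·(−1.503) = +1.570 V.

+1.570 V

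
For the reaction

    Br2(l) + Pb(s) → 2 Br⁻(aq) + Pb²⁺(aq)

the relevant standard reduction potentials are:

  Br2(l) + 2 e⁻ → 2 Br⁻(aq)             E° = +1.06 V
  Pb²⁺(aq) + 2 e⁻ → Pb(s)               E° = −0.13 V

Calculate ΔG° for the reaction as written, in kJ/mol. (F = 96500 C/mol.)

In the reaction as written Br2(l) is reduced, so the Br₂/Br⁻ couple is the cathode and Pb²⁺/Pb is the anode.
E°cell = +1.06 − (−0.13) = +1.19 V; balancing electrons gives n = 2.
ΔG° = −nFE°cell = −(2)(96500)(+1.19) J/mol = −230 kJ/mol.

−230 kJ/mol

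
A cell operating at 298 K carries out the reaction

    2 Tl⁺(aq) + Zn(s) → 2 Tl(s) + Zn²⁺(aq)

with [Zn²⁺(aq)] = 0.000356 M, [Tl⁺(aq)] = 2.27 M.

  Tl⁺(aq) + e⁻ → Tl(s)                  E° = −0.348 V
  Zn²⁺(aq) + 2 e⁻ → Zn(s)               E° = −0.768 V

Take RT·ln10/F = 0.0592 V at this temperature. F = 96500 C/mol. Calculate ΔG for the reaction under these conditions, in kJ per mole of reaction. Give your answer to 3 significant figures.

−105 kJ/mol

The standard cell potential is −0.348 − (−0.768) = +0.420 V, with n = 2 electrons in the balanced equation.
The reaction quotient is [Zn²⁺(aq)] / [Tl⁺(aq)]^2 = 6.91×10^−5; by Nernst, E = +0.420 − (0.0592/2)(−4.161) = +0.5432 V.
ΔG = −nFE = −(2)(96500)(+0.5432) J/mol = −105 kJ/mol.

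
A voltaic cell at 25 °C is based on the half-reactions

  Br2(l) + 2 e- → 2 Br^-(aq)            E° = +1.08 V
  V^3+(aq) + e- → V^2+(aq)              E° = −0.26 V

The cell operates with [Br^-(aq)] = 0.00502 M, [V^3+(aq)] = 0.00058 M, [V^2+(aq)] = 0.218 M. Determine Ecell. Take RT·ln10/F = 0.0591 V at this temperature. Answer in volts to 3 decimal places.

Br₂/Br⁻ is reduced (cathode, E° = +1.08 V) and V³⁺/V²⁺ is oxidized (anode).
E°cell = +1.08 − (−0.26) = +1.34 V, with n = 2 electrons transferred.
For the overall reaction Br2(l) + 2 V^2+(aq) → 2 Br^-(aq) + 2 V^3+(aq), Q = ([Br^-(aq)]^2·[V^3+(aq)]^2) / [V^2+(aq)]^2 = 1.78×10^−10, giving log Q = −9.749.
E = E° − (0.0591/n)·log Q = +1.34 − (0.0591/2)(−9.749) = +1.628 V.

+1.628 V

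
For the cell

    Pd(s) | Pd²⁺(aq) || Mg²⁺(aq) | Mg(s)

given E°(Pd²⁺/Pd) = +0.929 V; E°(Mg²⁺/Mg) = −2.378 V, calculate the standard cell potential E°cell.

−3.307 V

By convention the left-hand electrode in cell notation is the anode (oxidation) and the right-hand electrode is the cathode (reduction).
E°cell = E°(right) − E°(left) = −2.378 − (+0.929) = −3.307 V.
The negative sign shows that, as written, the cell would require an external voltage to drive the reaction.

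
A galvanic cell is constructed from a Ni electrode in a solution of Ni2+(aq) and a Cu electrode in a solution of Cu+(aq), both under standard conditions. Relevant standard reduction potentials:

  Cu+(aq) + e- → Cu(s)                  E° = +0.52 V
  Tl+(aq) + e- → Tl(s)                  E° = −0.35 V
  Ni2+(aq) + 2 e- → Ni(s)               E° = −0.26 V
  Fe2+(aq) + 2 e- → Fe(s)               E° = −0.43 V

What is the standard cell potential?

Of the two couples in this cell, the one with the more positive reduction potential is reduced at the cathode: here that is Cu⁺/Cu (+0.52 V); Ni²⁺/Ni (−0.26 V) is the anode.
E°cell = E°(cathode) − E°(anode) = +0.52 − (−0.26) = +0.78 V.

+0.78 V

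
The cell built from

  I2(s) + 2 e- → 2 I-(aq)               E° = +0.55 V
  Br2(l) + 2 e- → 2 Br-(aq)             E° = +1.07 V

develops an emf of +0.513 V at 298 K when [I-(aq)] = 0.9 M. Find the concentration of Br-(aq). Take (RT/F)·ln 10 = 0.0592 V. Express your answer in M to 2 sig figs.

With Br₂/Br⁻ at the cathode and I₂/I⁻ at the anode, E°cell = +1.07 − (+0.55) = +0.52 V (n = 2).
From the Nernst equation, log Q = n(E° − E)/0.0592 = 2·(+0.52 − (+0.513))/0.0592 = 0.236.
For Br2(l) + 2 I-(aq) → 2 Br-(aq) + I2(s), the reaction quotient is Q = [Br-(aq)]^2 / [I-(aq)]^2.
Isolating [Br-(aq)] in Q = 10^{0.236} yields log [Br-(aq)] = 0.072, i.e. 1.2 M.

1.2 M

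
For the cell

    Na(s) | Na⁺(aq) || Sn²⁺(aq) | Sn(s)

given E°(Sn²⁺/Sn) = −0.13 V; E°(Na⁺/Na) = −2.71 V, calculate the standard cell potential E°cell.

+2.58 V

By convention the left-hand electrode in cell notation is the anode (oxidation) and the right-hand electrode is the cathode (reduction).
E°cell = E°(right) − E°(left) = −0.13 − (−2.71) = +2.58 V.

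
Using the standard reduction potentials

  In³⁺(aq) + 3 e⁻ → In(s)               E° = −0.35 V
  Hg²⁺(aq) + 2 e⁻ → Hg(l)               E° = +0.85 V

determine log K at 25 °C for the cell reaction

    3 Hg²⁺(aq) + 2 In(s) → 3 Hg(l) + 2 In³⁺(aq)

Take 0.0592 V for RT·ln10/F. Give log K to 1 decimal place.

log K = 121.6

The Hg²⁺/Hg couple is reduced (cathode); E°cell = +0.85 − (−0.35) = +1.20 V with n = 6.
At equilibrium E = 0, so log K = nE°cell / 0.0592 = (6)(+1.20) / 0.0592 = 121.6.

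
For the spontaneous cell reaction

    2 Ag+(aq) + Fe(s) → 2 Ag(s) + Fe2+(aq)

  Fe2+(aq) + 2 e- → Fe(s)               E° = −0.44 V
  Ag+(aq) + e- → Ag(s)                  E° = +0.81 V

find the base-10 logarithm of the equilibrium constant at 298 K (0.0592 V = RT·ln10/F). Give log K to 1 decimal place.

log K = 42.2

The Ag⁺/Ag couple is reduced (cathode); E°cell = +0.81 − (−0.44) = +1.25 V with n = 2.
At equilibrium E = 0, so log K = nE°cell / 0.0592 = (2)(+1.25) / 0.0592 = 42.2.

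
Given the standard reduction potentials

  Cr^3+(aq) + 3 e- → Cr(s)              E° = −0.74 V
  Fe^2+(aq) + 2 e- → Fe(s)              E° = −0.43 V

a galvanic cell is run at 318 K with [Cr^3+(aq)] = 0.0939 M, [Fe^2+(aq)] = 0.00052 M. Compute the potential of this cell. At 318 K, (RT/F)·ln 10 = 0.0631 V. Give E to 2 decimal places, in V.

+0.23 V

Since E°(Fe²⁺/Fe) > E°(Cr³⁺/Cr), Fe²⁺/Fe serves as the cathode.
E°cell = E°cat − E°an = −0.43 − (−0.74) = +0.31 V; n = 6.
For the overall reaction 3 Fe^2+(aq) + 2 Cr(s) → 3 Fe(s) + 2 Cr^3+(aq), Q = [Cr^3+(aq)]^2 / [Fe^2+(aq)]^3 = 6.27×10^7, giving log Q = 7.797.
E = E° − (0.0631/n)·log Q = +0.31 − (0.0631/6)(7.797) = +0.23 V.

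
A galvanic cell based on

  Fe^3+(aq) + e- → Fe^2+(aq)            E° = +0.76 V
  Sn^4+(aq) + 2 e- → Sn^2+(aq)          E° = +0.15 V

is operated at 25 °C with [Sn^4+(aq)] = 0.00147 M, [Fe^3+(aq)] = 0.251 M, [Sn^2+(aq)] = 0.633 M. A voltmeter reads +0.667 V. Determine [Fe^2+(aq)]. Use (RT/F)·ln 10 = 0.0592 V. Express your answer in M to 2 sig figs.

0.57 M

Fe³⁺/Fe²⁺ is the cathode (higher E°); E°cell = +0.76 − (+0.15) = +0.61 V with n = 2.
Rearranging E = E° − (0.0592/n)·log Q gives log Q = 2(+0.61 − (+0.667))/0.0592 = −1.926.
Balancing electrons gives 2 Fe^3+(aq) + Sn^2+(aq) → 2 Fe^2+(aq) + Sn^4+(aq); thus Q = ([Fe^2+(aq)]^2·[Sn^4+(aq)]) / ([Fe^3+(aq)]^2·[Sn^2+(aq)]).
Substituting the known concentrations and solving, log [Fe^2+(aq)] = −0.246 and [Fe^2+(aq)] = 0.57 M.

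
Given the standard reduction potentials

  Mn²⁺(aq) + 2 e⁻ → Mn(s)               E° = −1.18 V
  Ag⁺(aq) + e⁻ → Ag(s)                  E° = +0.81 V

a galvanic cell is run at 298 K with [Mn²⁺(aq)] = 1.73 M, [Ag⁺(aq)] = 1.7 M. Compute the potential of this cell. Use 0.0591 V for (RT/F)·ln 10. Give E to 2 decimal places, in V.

The Ag⁺/Ag couple has the more positive E°, so it is the cathode; Mn²⁺/Mn is the anode.
E°cell = +0.81 − (−1.18) = +1.99 V, with n = 2 electrons transferred.
For the overall reaction 2 Ag⁺(aq) + Mn(s) → 2 Ag(s) + Mn²⁺(aq), Q = [Mn²⁺(aq)] / [Ag⁺(aq)]^2 = 0.599, giving log Q = −0.223.
By the Nernst equation, E = +1.99 − (0.0591/2)·(−0.223) = +2.00 V.

+2.00 V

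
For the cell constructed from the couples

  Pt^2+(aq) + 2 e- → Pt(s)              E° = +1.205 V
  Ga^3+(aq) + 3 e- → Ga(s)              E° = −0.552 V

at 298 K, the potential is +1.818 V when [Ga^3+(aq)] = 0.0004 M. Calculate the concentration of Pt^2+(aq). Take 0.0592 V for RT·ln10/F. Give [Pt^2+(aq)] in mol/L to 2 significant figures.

Pt²⁺/Pt is the cathode (higher E°); E°cell = +1.205 − (−0.552) = +1.757 V with n = 6.
From the Nernst equation, log Q = n(E° − E)/0.0592 = 6·(+1.757 − (+1.818))/0.0592 = −6.182.
Balancing electrons gives 3 Pt^2+(aq) + 2 Ga(s) → 3 Pt(s) + 2 Ga^3+(aq); thus Q = [Ga^3+(aq)]^2 / [Pt^2+(aq)]^3.
Substituting the known concentrations and solving, log [Pt^2+(aq)] = −0.205 and [Pt^2+(aq)] = 0.62 M.

0.62 M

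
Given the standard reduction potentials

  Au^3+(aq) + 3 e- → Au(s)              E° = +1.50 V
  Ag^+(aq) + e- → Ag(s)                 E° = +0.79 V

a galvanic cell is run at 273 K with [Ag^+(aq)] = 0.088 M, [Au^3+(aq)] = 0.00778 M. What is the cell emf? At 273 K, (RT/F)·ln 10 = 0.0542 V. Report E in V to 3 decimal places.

Au³⁺/Au is reduced (cathode, E° = +1.50 V) and Ag⁺/Ag is oxidized (anode).
E°cell = E°cat − E°an = +1.50 − (+0.79) = +0.71 V; n = 3.
Balancing gives Au^3+(aq) + 3 Ag(s) → Au(s) + 3 Ag^+(aq); hence Q = [Ag^+(aq)]^3 / [Au^3+(aq)] = 0.0876 (log Q = −1.058).
By the Nernst equation, E = +0.71 − (0.0542/3)·(−1.058) = +0.729 V.

+0.729 V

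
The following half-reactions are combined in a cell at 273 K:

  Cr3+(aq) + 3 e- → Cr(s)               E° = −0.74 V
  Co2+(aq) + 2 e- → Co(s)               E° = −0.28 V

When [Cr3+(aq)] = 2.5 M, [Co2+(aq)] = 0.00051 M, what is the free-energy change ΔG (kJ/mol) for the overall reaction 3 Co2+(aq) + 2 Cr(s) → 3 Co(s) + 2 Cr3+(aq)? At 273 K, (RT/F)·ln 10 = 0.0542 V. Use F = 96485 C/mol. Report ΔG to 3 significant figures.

−210 kJ/mol

The standard cell potential is −0.28 − (−0.74) = +0.46 V, with n = 6 electrons in the balanced equation.
Q = [Cr3+(aq)]^2 / [Co2+(aq)]^3 = 4.71×10^10, so log Q = 10.673 and E = +0.46 − (0.0542/6)(10.673) = +0.3636 V.
Finally ΔG = −nFE = −(6)(96485 C/mol)(+0.3636 V) = −210 kJ/mol.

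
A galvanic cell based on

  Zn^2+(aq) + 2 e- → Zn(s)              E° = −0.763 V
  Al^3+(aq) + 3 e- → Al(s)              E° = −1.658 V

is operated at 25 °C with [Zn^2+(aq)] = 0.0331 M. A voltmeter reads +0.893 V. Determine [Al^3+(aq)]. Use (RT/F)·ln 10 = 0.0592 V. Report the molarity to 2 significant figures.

0.0076 M

With Zn²⁺/Zn at the cathode and Al³⁺/Al at the anode, E°cell = −0.763 − (−1.658) = +0.895 V (n = 6).
Since E = E° − (0.0592/n)·log Q, log Q = n(E° − E)/0.0592 = 0.203.
Balancing electrons gives 3 Zn^2+(aq) + 2 Al(s) → 3 Zn(s) + 2 Al^3+(aq); thus Q = [Al^3+(aq)]^2 / [Zn^2+(aq)]^3.
Substituting the known concentrations and solving, log [Al^3+(aq)] = −2.119 and [Al^3+(aq)] = 0.0076 M.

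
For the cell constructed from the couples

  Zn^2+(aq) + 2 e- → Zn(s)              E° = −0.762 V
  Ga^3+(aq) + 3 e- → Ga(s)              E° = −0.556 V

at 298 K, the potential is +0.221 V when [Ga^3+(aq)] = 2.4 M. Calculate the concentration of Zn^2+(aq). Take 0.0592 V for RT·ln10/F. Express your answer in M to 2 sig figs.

With Ga³⁺/Ga at the cathode and Zn²⁺/Zn at the anode, E°cell = −0.556 − (−0.762) = +0.206 V (n = 6).
From the Nernst equation, log Q = n(E° − E)/0.0592 = 6·(+0.206 − (+0.221))/0.0592 = −1.520.
For 2 Ga^3+(aq) + 3 Zn(s) → 2 Ga(s) + 3 Zn^2+(aq), the reaction quotient is Q = [Zn^2+(aq)]^3 / [Ga^3+(aq)]^2.
Substituting the known concentrations and solving, log [Zn^2+(aq)] = −0.253 and [Zn^2+(aq)] = 0.56 M.

0.56 M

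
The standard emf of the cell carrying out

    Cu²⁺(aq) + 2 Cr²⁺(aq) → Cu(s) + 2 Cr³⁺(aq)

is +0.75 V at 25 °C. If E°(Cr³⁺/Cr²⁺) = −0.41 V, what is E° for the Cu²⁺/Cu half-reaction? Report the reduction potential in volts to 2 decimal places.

In the reaction as written the Cu²⁺/Cu couple is reduced (cathode) and Cr³⁺/Cr²⁺ is oxidized (anode), so E°cell = E°(Cu²⁺/Cu) − E°(Cr³⁺/Cr²⁺).
E°(Cu²⁺/Cu) = E°cell + E°(anode) = +0.75 + (−0.41) = +0.34 V.

+0.34 V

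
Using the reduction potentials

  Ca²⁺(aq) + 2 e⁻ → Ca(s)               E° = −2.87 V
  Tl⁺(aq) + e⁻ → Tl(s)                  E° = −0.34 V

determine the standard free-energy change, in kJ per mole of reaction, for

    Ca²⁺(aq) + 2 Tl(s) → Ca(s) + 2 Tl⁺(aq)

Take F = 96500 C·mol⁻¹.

In the reaction as written Ca²⁺(aq) is reduced, so the Ca²⁺/Ca couple is the cathode and Tl⁺/Tl is the anode.
E°cell = −2.87 − (−0.34) = −2.53 V; balancing electrons gives n = 2.
ΔG° = −nFE°cell = −(2)(96500)(−2.53) J/mol = +488 kJ/mol.

+488 kJ/mol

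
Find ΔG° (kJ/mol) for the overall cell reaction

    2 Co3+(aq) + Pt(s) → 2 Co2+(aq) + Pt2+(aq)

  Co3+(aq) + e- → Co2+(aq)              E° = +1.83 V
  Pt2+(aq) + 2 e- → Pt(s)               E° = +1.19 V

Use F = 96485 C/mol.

−124 kJ/mol

In the reaction as written Co3+(aq) is reduced, so the Co³⁺/Co²⁺ couple is the cathode and Pt²⁺/Pt is the anode.
E°cell = +1.83 − (+1.19) = +0.64 V; balancing electrons gives n = 2.
ΔG° = −nFE°cell = −(2)(96485)(+0.64) J/mol = −124 kJ/mol.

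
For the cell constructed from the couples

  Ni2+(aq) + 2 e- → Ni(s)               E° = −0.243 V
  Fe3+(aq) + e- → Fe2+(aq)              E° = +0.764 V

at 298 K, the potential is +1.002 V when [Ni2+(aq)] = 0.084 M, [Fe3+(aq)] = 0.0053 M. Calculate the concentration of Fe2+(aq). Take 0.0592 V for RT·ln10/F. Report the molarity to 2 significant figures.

0.022 M

The Fe³⁺/Fe²⁺ couple has the larger reduction potential, so it is the cathode: E°cell = +0.764 − (−0.243) = +1.007 V and n = 2.
Rearranging E = E° − (0.0592/n)·log Q gives log Q = 2(+1.007 − (+1.002))/0.0592 = 0.169.
For 2 Fe3+(aq) + Ni(s) → 2 Fe2+(aq) + Ni2+(aq), the reaction quotient is Q = ([Fe2+(aq)]^2·[Ni2+(aq)]) / [Fe3+(aq)]^2.
Solving for the unknown gives log [Fe2+(aq)] = −1.653, so [Fe2+(aq)] ≈ 0.022 M.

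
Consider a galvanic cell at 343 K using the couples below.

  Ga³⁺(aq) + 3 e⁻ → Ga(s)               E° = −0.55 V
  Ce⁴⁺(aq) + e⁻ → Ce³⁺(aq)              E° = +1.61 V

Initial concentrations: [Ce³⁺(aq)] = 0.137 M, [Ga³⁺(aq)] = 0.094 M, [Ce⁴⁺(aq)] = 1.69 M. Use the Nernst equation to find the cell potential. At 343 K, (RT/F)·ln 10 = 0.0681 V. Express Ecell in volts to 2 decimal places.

+2.26 V

Ce⁴⁺/Ce³⁺ is reduced (cathode, E° = +1.61 V) and Ga³⁺/Ga is oxidized (anode).
The standard potential is +1.61 − (−0.55) = +2.16 V and the balanced reaction transfers n = 3 electrons.
Balancing gives 3 Ce⁴⁺(aq) + Ga(s) → 3 Ce³⁺(aq) + Ga³⁺(aq); hence Q = ([Ce³⁺(aq)]^3·[Ga³⁺(aq)]) / [Ce⁴⁺(aq)]^3 = 5.01×10^−5 (log Q = −4.300).
E = E° − (0.0681/n)·log Q = +2.16 − (0.0681/3)(−4.300) = +2.26 V.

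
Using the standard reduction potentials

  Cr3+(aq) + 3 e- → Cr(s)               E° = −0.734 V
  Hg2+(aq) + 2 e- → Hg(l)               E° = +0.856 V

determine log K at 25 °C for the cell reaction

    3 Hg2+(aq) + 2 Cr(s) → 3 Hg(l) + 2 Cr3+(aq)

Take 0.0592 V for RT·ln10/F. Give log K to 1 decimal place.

log K = 161.1

The Hg²⁺/Hg couple is reduced (cathode); E°cell = +0.856 − (−0.734) = +1.590 V with n = 6.
At equilibrium E = 0, so log K = nE°cell / 0.0592 = (6)(+1.590) / 0.0592 = 161.1.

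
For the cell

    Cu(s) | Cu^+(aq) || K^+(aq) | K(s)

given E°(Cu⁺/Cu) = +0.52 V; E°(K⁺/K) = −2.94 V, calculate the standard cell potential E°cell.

−3.46 V

By convention the left-hand electrode in cell notation is the anode (oxidation) and the right-hand electrode is the cathode (reduction).
E°cell = E°(right) − E°(left) = −2.94 − (+0.52) = −3.46 V.
The negative sign shows that, as written, the cell would require an external voltage to drive the reaction.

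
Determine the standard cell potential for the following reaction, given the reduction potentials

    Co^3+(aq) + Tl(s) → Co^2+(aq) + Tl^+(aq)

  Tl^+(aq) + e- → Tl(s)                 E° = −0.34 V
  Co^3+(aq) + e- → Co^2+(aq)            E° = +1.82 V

In the reaction as written, Co^3+(aq) is reduced (cathode) and Tl^+(aq) is produced by oxidation at the anode.
E°cell = E°(cathode) − E°(anode) = +1.82 − (−0.34) = +2.16 V.

+2.16 V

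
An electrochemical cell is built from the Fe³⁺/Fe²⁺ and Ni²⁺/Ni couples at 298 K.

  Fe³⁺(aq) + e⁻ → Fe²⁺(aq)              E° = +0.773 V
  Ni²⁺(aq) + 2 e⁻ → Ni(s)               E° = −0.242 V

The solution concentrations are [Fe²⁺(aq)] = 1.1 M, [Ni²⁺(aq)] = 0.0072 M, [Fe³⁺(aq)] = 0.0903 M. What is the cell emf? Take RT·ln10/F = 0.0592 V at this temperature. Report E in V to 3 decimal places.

Since E°(Fe³⁺/Fe²⁺) > E°(Ni²⁺/Ni), Fe³⁺/Fe²⁺ serves as the cathode.
E°cell = E°cat − E°an = +0.773 − (−0.242) = +1.015 V; n = 2.
Balancing gives 2 Fe³⁺(aq) + Ni(s) → 2 Fe²⁺(aq) + Ni²⁺(aq); hence Q = ([Fe²⁺(aq)]^2·[Ni²⁺(aq)]) / [Fe³⁺(aq)]^2 = 1.07 (log Q = 0.029).
E = E° − (0.0592/n)·log Q = +1.015 − (0.0592/2)(0.029) = +1.014 V.

+1.014 V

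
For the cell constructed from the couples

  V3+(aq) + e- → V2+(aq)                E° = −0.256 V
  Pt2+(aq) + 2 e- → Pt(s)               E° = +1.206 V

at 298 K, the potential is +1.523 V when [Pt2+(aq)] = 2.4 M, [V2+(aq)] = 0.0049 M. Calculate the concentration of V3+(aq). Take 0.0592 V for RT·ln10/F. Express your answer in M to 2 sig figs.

With Pt²⁺/Pt at the cathode and V³⁺/V²⁺ at the anode, E°cell = +1.206 − (−0.256) = +1.462 V (n = 2).
Rearranging E = E° − (0.0592/n)·log Q gives log Q = 2(+1.462 − (+1.523))/0.0592 = −2.061.
Balancing electrons gives Pt2+(aq) + 2 V2+(aq) → Pt(s) + 2 V3+(aq); thus Q = [V3+(aq)]^2 / ([Pt2+(aq)]·[V2+(aq)]^2).
Substituting the known concentrations and solving, log [V3+(aq)] = −3.150 and [V3+(aq)] = 0.00071 M.

0.00071 M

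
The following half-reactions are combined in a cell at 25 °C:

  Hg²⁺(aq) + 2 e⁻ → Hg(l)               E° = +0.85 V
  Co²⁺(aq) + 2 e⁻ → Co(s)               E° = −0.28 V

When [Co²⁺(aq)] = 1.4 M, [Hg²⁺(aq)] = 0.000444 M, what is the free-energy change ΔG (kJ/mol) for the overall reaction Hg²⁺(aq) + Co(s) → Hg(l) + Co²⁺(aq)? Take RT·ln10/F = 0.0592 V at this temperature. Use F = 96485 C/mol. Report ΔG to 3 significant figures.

−198 kJ/mol

With Hg²⁺/Hg reduced at the cathode, E°cell = +0.85 − (−0.28) = +1.13 V and n = 2.
Here Q = [Co²⁺(aq)] / [Hg²⁺(aq)] = 3.15×10^3 (log Q = 3.499), giving E = +1.13 − (0.0592/2)·(3.499) = +1.0264 V.
Finally ΔG = −nFE = −(2)(96485 C/mol)(+1.0264 V) = −198 kJ/mol.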